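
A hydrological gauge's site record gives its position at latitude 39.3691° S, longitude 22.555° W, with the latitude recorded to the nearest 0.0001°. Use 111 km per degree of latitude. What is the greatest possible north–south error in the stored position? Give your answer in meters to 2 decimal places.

Rounding to 4 decimal places leaves the latitude within ±5e-05° of the true value.
Along the meridian that is 5e-05° × 111000 m/° = 5.55 m.

5.55 meters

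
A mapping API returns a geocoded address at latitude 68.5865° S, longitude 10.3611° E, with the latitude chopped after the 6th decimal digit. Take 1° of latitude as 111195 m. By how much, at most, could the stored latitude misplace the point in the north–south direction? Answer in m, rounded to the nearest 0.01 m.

0.11 m

Truncating at 6 decimal places can drop up to a full unit in the last place, so the latitude may be off by as much as 1e-06°.
North–south distance: 1e-06° × 111195 m/° = 0.111195 m.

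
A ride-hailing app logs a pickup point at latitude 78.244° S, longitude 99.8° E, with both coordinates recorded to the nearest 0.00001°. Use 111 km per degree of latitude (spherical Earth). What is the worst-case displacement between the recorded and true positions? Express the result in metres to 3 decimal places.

0.566 metres

Rounding to 5 decimal places leaves each coordinate within ±5e-06° of the true value.
N–S: 5e-06° × 111000 m/° = 0.555 m.
East–west component at 78.244°: 5e-06° × 111000 × cos 78.244° ≈ 5e-06 × 22615.6 ≈ 0.113078 m.
Worst case both components are at the extreme and orthogonal: √(0.555² + 0.113078²) ≈ 0.566402 m.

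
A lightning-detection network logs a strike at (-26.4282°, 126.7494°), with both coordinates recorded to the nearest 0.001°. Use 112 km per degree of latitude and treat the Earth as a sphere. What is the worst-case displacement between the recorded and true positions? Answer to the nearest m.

Rounding to 3 decimal places leaves each coordinate within ±0.0005° of the true value.
North–south component: 0.0005° × 112000 = 56 m.
Longitude error → 0.0005 × 112000 × cos 26.4282° = 0.0005 × 112000 × 0.8955 ≈ 50.1476 m.
Worst case both components are at the extreme and orthogonal: √(56² + 50.1476²) ≈ 75.1717 m.

75 m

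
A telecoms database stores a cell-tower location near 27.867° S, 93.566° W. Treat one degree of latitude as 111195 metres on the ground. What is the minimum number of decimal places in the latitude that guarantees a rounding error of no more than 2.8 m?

5 decimal places

One degree of latitude covers 111195 m.
N decimal places → at most half a unit in the last place, 0.5 × 10⁻ᴺ° = 111195/2 × 10⁻ᴺ m.
Setting 55597.5 × 10⁻ᴺ ≤ 2.8 gives 10ᴺ ≥ 1.986e+04, i.e. N ≥ 4.30.
N = 4 would give 5.56 m (too coarse); N = 5 gives 0.556 m ≤ 2.8 m.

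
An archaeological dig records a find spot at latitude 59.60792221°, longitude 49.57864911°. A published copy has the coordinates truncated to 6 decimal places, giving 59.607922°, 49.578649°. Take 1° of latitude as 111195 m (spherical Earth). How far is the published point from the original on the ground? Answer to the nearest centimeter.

2 centimeters

Δlat = 59.60792221 − 59.607922 = +0.00000021°; Δlon = 49.57864911 − 49.578649 = +0.00000011°.
North–south shift: 0.00000021 × 111195 = 0.0233509 m.
East–west at this latitude: 0.00000011° × 111195 × cos 59.6079° ≈ 0.00000011 × 56255.2 = 0.00618807 m.
Distance: √(0.0233509² + 0.00618807²) ≈ 0.024157 m.
That is 0.024157 m = 2.4157 cm.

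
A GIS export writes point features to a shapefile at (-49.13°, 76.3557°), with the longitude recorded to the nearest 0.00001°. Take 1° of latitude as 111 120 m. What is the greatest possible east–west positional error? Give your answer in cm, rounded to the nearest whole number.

36 cm

Rounding to 5 decimal places leaves the longitude within ±5e-06° of the true value.
At latitude 49.13° a degree of longitude spans 111120 m × cos 49.13° = 111120 × 0.6543 ≈ 72710.8 m.
East–west error: 5e-06° × 72710.8 m/° ≈ 0.363554 m.
That is 0.363554 m = 36.355 cm.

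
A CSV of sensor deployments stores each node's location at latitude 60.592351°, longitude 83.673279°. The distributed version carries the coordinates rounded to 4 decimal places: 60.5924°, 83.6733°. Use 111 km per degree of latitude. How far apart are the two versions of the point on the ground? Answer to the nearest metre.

The latitude changed by -0.000049° and the longitude by -0.000021°.
N–S: -0.000049° × 111000 m/° = -5.439 m.
East–west at this latitude: -0.000021° × 111000 × cos 60.5924° ≈ -0.000021 × 54503.1 = -1.14457 m.
Distance: √(5.439² + 1.14457²) ≈ 5.55812 m.

6 metres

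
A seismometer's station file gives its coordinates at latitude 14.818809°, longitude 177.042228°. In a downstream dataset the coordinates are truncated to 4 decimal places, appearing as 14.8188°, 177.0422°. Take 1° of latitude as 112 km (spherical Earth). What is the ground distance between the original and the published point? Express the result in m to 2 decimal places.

3.19 m

The latitude changed by +0.000009° and the longitude by +0.000028°.
N–S: 0.000009° × 112000 m/° = 1.008 m.
E–W at 14.8188°: 0.000028° × 112000 × cos 14.8188° = 0.000028 × 112000 × 0.9667 ≈ 3.0317 m.
Combined displacement = (1.008² + 3.0317²)^½ ≈ 3.19488 m.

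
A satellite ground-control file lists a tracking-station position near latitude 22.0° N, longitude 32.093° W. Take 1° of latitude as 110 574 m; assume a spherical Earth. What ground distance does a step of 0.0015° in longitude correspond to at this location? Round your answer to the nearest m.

154 m

At 22° a degree of longitude is 110574 × cos 22° ≈ 102522 m, so 0.0015° corresponds to 153.784 m.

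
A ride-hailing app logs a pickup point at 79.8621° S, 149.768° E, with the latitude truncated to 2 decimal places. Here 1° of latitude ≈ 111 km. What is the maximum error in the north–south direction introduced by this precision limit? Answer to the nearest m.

Truncating at 2 decimal places can drop up to a full unit in the last place, so the latitude may be off by as much as 0.01°.
North–south distance: 0.01° × 111000 m/° = 1110 m.

1110 m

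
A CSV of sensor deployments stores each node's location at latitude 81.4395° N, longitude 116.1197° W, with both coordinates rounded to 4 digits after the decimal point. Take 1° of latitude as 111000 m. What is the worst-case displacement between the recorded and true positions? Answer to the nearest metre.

Rounding to 4 decimal places leaves each coordinate within ±5e-05° of the true value.
North–south component: 5e-05° × 111000 = 5.55 m.
E–W at 81.4395°: 5e-05° × 111000 × cos 81.4395° = 5e-05 × 111000 × 0.1489 ≈ 0.826138 m.
Worst case both components are at the extreme and orthogonal: √(5.55² + 0.826138²) ≈ 5.61115 m.

6 metres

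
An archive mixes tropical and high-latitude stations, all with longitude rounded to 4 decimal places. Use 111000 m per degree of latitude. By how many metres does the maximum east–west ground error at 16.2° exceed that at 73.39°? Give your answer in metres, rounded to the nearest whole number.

Rounding to 4 decimal places leaves the longitude within ±5e-05° of the true value.
At 16.2°: 5e-05° × 111000 × cos 16.2° = 5e-05 × 111000 × 0.9603 ≈ 5.3296 m.
Error at 73.39° = 5e-05° × 111000 × cos 73.39° ≈ 5.55 × 0.2859 = 1.5865 m.
So the lower-latitude error exceeds the higher by 5.3296 − 1.5865 = 3.7431 m.

4 metres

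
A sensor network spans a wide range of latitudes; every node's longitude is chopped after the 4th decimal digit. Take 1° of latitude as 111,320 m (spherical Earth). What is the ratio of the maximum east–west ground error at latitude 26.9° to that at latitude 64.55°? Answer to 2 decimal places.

Truncating at 4 decimal places can drop up to a full unit in the last place, so the longitude may be off by as much as 0.0001°.
Error at 26.9° = 0.0001° × 111320 × cos 26.9° ≈ 11.132 × 0.8918 = 9.9275 m.
At 64.55°: 0.0001° × 111320 × cos 64.55° = 0.0001 × 111320 × 0.4297 ≈ 4.7837 m.
Ratio: 9.9275 / 4.7837 = cos 26.9° / cos 64.55° ≈ 2.0753.

2.08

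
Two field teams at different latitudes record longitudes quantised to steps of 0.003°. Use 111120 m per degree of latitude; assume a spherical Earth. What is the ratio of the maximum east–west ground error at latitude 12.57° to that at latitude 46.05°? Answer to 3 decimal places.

With a 0.003° grid the true value lies within half a step, ±0.003°/2 = ±0.0015°, of the stored one.
Error at 12.57° = 0.0015° × 111120 × cos 12.57° ≈ 166.68 × 0.9760 = 162.68 m.
Error at 46.05° = 0.0015° × 111120 × cos 46.05° ≈ 166.68 × 0.6940 = 115.68 m.
The ratio reduces to cos 12.57° / cos 46.05° = 0.9760/0.6940 ≈ 1.4063.

1.406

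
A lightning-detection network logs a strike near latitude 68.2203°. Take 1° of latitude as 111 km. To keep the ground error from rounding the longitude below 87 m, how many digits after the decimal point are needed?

At 68.2203° one degree of longitude covers 111000 × cos 68.2203° ≈ 111000 × 0.3710 ≈ 41185.3 m.
With N decimal places the half-ulp bound is 0.5·10⁻ᴺ°, or 0.5·10⁻ᴺ × 41185.3 m on the ground.
Setting 20592.7 × 10⁻ᴺ ≤ 87 gives 10ᴺ ≥ 236.7, i.e. N ≥ 2.37.
At 2 places the error can reach 206 m, but 3 places keeps it to 20.6 m.

3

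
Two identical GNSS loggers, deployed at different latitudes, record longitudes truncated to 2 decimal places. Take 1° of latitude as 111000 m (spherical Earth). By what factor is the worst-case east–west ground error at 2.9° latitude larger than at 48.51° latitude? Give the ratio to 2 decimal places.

1.51

Truncating at 2 decimal places can drop up to a full unit in the last place, so the longitude may be off by as much as 0.01°.
Error at 2.9° = 0.01° × 111000 × cos 2.9° ≈ 1110 × 0.9987 = 1108.6 m.
At 48.51°: 0.01° × 111000 × cos 48.51° = 0.01 × 111000 × 0.6625 ≈ 735.36 m.
Ratio: 1108.6 / 735.36 = cos 2.9° / cos 48.51° ≈ 1.5075.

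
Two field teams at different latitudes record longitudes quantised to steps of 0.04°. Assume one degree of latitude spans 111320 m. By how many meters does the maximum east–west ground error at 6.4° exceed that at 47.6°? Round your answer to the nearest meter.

711 meters

With a 0.04° grid the true value lies within half a step, ±0.04°/2 = ±0.02°, of the stored one.
At 6.4°: 0.02° × 111320 × cos 6.4° = 0.02 × 111320 × 0.9938 ≈ 2212.5 m.
At 47.6°: 0.02° × 111320 × cos 47.6° = 0.02 × 111320 × 0.6743 ≈ 1501.3 m.
Difference: 2212.5 − 1501.3 = 711.26 m.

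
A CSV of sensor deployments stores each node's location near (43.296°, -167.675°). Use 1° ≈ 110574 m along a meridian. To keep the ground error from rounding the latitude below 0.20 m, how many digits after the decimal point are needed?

6

One degree of latitude covers 110574 m.
With N decimal places the half-ulp bound is 0.5·10⁻ᴺ°, or 0.5·10⁻ᴺ × 110574 m on the ground.
Setting 55287 × 10⁻ᴺ ≤ 0.20 gives 10ᴺ ≥ 2.764e+05, i.e. N ≥ 5.44.
At 5 places the error can reach 0.553 m, but 6 places keeps it to 0.0553 m.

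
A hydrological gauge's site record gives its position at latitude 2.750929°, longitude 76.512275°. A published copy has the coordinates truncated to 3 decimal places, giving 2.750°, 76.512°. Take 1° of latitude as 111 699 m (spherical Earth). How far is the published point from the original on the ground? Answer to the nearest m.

The latitude changed by +0.000929° and the longitude by +0.000275°.
North–south shift: 0.000929 × 111699 = 103.768 m.
East–west at this latitude: 0.000275° × 111699 × cos 2.75° ≈ 0.000275 × 111570 = 30.6819 m.
Distance: √(103.768² + 30.6819²) ≈ 108.209 m.

108 m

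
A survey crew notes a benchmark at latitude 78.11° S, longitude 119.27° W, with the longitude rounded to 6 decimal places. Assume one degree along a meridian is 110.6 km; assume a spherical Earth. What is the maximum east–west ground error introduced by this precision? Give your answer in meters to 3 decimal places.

Rounding to 6 decimal places leaves the longitude within ±5e-07° of the true value.
At latitude 78.11° a degree of longitude spans 110600 m × cos 78.11° = 110600 × 0.2060 ≈ 22787.3 m.
So at most 5e-07° × 22787.3 ≈ 0.0113936 m east–west.

0.011 meters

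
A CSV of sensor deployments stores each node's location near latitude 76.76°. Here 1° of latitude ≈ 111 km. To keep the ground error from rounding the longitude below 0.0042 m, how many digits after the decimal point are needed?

At 76.76° one degree of longitude covers 111000 × cos 76.76° ≈ 111000 × 0.2290 ≈ 25422.4 m.
With N decimal places the half-ulp bound is 0.5·10⁻ᴺ°, or 0.5·10⁻ᴺ × 25422.4 m on the ground.
Need 0.5 × 25422.4 × 10⁻ᴺ ≤ 0.0042 → 10⁻ᴺ ≤ 3.304e-07, so N ≥ 6.48.
N = 6 would give 0.0127 m (too coarse); N = 7 gives 0.00127 m ≤ 0.0042 m.

7 decimal places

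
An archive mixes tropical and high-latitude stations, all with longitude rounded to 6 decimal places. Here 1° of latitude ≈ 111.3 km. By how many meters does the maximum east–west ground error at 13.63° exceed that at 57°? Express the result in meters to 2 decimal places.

Rounding to 6 decimal places leaves the longitude within ±5e-07° of the true value.
Error at 13.63° = 5e-07° × 111300 × cos 13.63° ≈ 0.05565 × 0.9718 = 0.054083 m.
At 57°: 5e-07° × 111300 × cos 57° = 5e-07 × 111300 × 0.5446 ≈ 0.030309 m.
So the lower-latitude error exceeds the higher by 0.054083 − 0.030309 = 0.023774 m.

0.02 meters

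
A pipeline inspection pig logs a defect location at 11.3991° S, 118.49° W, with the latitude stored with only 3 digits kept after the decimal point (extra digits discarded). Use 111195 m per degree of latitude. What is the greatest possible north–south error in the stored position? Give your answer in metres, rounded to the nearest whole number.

Truncating at 3 decimal places can drop up to a full unit in the last place, so the latitude may be off by as much as 0.001°.
North–south distance: 0.001° × 111195 m/° = 111.195 m.

111 metres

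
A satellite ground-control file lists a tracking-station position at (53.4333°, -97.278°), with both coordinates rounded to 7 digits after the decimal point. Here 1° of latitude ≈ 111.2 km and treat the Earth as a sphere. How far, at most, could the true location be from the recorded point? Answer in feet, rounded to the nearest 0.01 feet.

Rounding to 7 decimal places leaves each coordinate within ±5e-08° of the true value.
North–south component: 5e-08° × 111200 = 0.00556 m.
Longitude error → 5e-08 × 111200 × cos 53.4333° = 5e-08 × 111200 × 0.5958 ≈ 0.00331242 m.
Worst case both components are at the extreme and orthogonal: √(0.00556² + 0.00331242²) ≈ 0.00647192 m.
Converting: 0.00647192 m × 3.2808 ft/m ≈ 0.021233 ft.

0.02 feet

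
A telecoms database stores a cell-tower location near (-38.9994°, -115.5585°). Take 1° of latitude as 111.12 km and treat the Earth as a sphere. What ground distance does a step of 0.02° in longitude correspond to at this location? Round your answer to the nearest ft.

At 38.9994° a degree of longitude is 111120 × cos 38.9994° ≈ 86357.2 m, so 0.02° corresponds to 1727.14 m.
Converting: 1727.14 m × 3.2808 ft/m ≈ 5666.5 ft.

5666 ft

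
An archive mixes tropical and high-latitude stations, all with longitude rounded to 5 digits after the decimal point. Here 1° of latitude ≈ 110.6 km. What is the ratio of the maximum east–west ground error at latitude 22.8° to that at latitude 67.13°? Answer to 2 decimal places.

Rounding to 5 decimal places leaves the longitude within ±5e-06° of the true value.
Error at 22.8° = 5e-06° × 110600 × cos 22.8° ≈ 0.553 × 0.9219 = 0.50979 m.
Error at 67.13° = 5e-06° × 110600 × cos 67.13° ≈ 0.553 × 0.3886 = 0.21492 m.
The ratio reduces to cos 22.8° / cos 67.13° = 0.9219/0.3886 ≈ 2.3720.

2.37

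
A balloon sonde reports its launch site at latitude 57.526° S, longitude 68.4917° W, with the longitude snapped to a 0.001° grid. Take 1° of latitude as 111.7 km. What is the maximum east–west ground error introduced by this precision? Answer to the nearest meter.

30 meters

With a 0.001° grid the true value lies within half a step, ±0.001°/2 = ±0.0005°, of the stored one.
Parallels shrink by cos φ, so at 57.526° a degree of longitude is 111700 × 0.5369 ≈ 59973.6 m.
Maximum E–W displacement: 0.0005 × 59973.6 = 29.9868 m.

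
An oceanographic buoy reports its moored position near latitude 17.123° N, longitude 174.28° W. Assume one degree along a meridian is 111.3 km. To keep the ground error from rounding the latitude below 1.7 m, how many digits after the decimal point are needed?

5

One degree of latitude covers 111300 m.
Rounding to N decimal places gives at most 0.5 × 10⁻ᴺ degrees of error, i.e. 0.5 × 10⁻ᴺ × 111300 m.
Need 0.5 × 111300 × 10⁻ᴺ ≤ 1.7 → 10⁻ᴺ ≤ 3.055e-05, so N ≥ 4.52.
At 4 places the error can reach 5.57 m, but 5 places keeps it to 0.556 m.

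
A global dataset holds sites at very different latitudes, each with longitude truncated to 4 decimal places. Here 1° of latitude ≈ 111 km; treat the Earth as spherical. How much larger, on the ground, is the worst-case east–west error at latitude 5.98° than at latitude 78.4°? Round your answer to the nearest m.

9 m

Truncating at 4 decimal places can drop up to a full unit in the last place, so the longitude may be off by as much as 0.0001°.
At 5.98°: 0.0001° × 111000 × cos 5.98° = 0.0001 × 111000 × 0.9946 ≈ 11.04 m.
Error at 78.4° = 0.0001° × 111000 × cos 78.4° ≈ 11.1 × 0.2011 = 2.232 m.
So the lower-latitude error exceeds the higher by 11.04 − 2.232 = 8.8076 m.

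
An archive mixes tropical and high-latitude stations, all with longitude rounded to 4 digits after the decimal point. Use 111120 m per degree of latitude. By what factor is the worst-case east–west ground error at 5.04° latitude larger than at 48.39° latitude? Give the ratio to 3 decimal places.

Rounding to 4 decimal places leaves the longitude within ±5e-05° of the true value.
At 5.04°: 5e-05° × 111120 × cos 5.04° = 5e-05 × 111120 × 0.9961 ≈ 5.5345 m.
At 48.39°: 5e-05° × 111120 × cos 48.39° = 5e-05 × 111120 × 0.6641 ≈ 3.6895 m.
Ratio: 5.5345 / 3.6895 = cos 5.04° / cos 48.39° ≈ 1.5001.

1.500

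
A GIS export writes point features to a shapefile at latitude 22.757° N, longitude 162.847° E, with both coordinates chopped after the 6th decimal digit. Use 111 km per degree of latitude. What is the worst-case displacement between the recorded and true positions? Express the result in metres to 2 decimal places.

Truncating at 6 decimal places can drop up to a full unit in the last place, so each coordinate may be off by as much as 1e-06°.
North–south component: 1e-06° × 111000 = 0.111 m.
East–west component at 22.757°: 1e-06° × 111000 × cos 22.757° ≈ 1e-06 × 102359 ≈ 0.102359 m.
Worst case both components are at the extreme and orthogonal: √(0.111² + 0.102359²) ≈ 0.150991 m.

0.15 metres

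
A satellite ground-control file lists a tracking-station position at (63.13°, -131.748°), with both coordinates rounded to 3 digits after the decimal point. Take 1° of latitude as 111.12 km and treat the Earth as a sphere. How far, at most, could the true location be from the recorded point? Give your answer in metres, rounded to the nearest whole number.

61 metres

Rounding to 3 decimal places leaves each coordinate within ±0.0005° of the true value.
N–S: 0.0005° × 111120 m/° = 55.56 m.
East–west component at 63.13°: 0.0005° × 111120 × cos 63.13° ≈ 0.0005 × 50222.7 ≈ 25.1113 m.
Worst case both components are at the extreme and orthogonal: √(55.56² + 25.1113²) ≈ 60.9712 m.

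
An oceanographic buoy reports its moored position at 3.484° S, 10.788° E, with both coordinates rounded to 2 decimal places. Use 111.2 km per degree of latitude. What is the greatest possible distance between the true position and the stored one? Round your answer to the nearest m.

Rounding to 2 decimal places leaves each coordinate within ±0.005° of the true value.
North–south component: 0.005° × 111200 = 556 m.
East–west component at 3.484°: 0.005° × 111200 × cos 3.484° ≈ 0.005 × 110994 ≈ 554.972 m.
The two errors are perpendicular, so the maximum displacement is √(556² + 554.972²) ≈ 785.576 m.

786 m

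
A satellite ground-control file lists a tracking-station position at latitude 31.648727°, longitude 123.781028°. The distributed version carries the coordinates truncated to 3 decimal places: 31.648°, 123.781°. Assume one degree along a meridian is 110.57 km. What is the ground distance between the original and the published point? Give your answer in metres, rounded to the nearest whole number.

Δlat = 31.648727 − 31.648 = +0.000727°; Δlon = 123.781028 − 123.781 = +0.000028°.
N–S: 0.000727° × 110570 m/° = 80.3844 m.
E–W at 31.648°: 0.000028° × 110570 × cos 31.648° = 0.000028 × 110570 × 0.8513 ≈ 2.63555 m.
Hypotenuse of the two orthogonal shifts: √(80.3844² + 2.63555²) = 80.4276 m.

80 metres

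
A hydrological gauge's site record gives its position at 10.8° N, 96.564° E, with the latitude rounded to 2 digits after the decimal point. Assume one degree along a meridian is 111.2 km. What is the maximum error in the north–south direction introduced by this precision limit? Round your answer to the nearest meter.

556 meters

Rounding to 2 decimal places leaves the latitude within ±0.005° of the true value.
Along the meridian that is 0.005° × 111200 m/° = 556 m.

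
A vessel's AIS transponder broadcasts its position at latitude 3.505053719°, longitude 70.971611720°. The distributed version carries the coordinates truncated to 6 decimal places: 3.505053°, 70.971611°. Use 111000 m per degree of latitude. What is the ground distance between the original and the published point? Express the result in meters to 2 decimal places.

0.11 meters

The latitude changed by +0.000000719° and the longitude by +0.000000720°.
N–S: 0.000000719° × 111000 m/° = 0.079809 m.
East–west at this latitude: 0.000000720° × 111000 × cos 3.50505° ≈ 0.000000720 × 110792 = 0.0797705 m.
Combined displacement = (0.079809² + 0.0797705²)^½ ≈ 0.11284 m.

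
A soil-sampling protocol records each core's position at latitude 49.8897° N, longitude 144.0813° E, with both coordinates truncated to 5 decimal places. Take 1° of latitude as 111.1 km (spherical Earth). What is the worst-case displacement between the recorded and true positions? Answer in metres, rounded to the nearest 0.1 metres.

1.3 metres

Truncating at 5 decimal places can drop up to a full unit in the last place, so each coordinate may be off by as much as 1e-05°.
Latitude error → 1e-05 × 111100 = 1.111 m along the meridian.
E–W at 49.8897°: 1e-05° × 111100 × cos 49.8897° = 1e-05 × 111100 × 0.6443 ≈ 0.715774 m.
The two errors are perpendicular, so the maximum displacement is √(1.111² + 0.715774²) ≈ 1.32161 m.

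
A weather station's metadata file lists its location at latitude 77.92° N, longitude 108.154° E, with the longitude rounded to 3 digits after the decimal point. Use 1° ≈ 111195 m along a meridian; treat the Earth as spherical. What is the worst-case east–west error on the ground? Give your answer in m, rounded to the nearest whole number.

12 m

Rounding to 3 decimal places leaves the longitude within ±0.0005° of the true value.
At latitude 77.92° a degree of longitude spans 111195 m × cos 77.92° = 111195 × 0.2093 ≈ 23270.6 m.
East–west error: 0.0005° × 23270.6 m/° ≈ 11.6353 m.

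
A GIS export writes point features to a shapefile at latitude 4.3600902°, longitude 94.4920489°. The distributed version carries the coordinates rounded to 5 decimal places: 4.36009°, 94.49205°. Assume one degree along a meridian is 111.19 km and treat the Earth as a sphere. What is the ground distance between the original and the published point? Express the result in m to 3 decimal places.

0.124 m

Δlat = 4.3600902 − 4.36009 = +0.0000002°; Δlon = 94.4920489 − 94.49205 = -0.0000011°.
N–S: 0.0000002° × 111190 m/° = 0.022238 m.
E–W at 4.36009°: -0.0000011° × 111190 × cos 4.36009° = -0.0000011 × 111190 × 0.9971 ≈ -0.121955 m.
Hypotenuse of the two orthogonal shifts: √(0.022238² + 0.121955²) = 0.123966 m.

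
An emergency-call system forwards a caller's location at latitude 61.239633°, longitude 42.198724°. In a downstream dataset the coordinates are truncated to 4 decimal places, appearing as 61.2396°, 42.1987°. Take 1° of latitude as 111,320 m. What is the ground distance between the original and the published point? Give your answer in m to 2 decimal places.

Δlat = 61.239633 − 61.2396 = +0.000033°; Δlon = 42.198724 − 42.1987 = +0.000024°.
N–S: 0.000033° × 111320 m/° = 3.67356 m.
E–W at 61.2396°: 0.000024° × 111320 × cos 61.2396° = 0.000024 × 111320 × 0.4811 ≈ 1.28547 m.
Distance: √(3.67356² + 1.28547²) ≈ 3.89198 m.

3.89 m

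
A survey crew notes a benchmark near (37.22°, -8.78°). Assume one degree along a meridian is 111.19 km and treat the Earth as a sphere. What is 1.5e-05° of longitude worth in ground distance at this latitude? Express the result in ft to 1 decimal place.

4.4 ft

At 37.22° a degree of longitude is 111190 × cos 37.22° ≈ 88542.7 m, so 1.5e-05° corresponds to 1.32814 m.
In feet: 1.32814 m ÷ 0.3048 ≈ 4.3574 ft.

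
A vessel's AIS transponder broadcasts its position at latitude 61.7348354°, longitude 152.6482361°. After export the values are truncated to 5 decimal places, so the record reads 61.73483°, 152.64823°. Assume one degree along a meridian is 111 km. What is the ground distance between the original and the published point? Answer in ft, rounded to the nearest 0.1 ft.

2.2 ft

The latitude changed by +0.0000054° and the longitude by +0.0000061°.
N–S: 0.0000054° × 111000 m/° = 0.5994 m.
E–W at 61.7348°: 0.0000061° × 111000 × cos 61.7348° = 0.0000061 × 111000 × 0.4736 ≈ 0.320643 m.
Distance: √(0.5994² + 0.320643²) ≈ 0.679774 m.
In feet: 0.679774 m ÷ 0.3048 ≈ 2.2302 ft.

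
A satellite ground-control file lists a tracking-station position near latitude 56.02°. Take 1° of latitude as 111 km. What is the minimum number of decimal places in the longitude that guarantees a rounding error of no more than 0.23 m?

6

At 56.02° one degree of longitude covers 111000 × cos 56.02° ≈ 111000 × 0.5589 ≈ 62038.3 m.
N decimal places → at most half a unit in the last place, 0.5 × 10⁻ᴺ° = 62038.3/2 × 10⁻ᴺ m.
Need 0.5 × 62038.3 × 10⁻ᴺ ≤ 0.23 → 10⁻ᴺ ≤ 7.415e-06, so N ≥ 5.13.
At 5 places the error can reach 0.31 m, but 6 places keeps it to 0.031 m.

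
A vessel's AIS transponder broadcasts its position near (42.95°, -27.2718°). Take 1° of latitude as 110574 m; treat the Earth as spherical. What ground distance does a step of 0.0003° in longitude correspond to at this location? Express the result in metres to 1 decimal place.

0.0003° of longitude at 42.95° is 0.0003 × 110574 × cos 42.95° ≈ 0.0003 × 80934.5 = 24.2803 m.

24.3 metres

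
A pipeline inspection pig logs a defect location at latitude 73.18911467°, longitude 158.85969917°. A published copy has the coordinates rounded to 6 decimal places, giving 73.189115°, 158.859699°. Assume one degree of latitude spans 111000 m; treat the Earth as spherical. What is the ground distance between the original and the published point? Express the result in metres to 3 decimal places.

Δlat = 73.18911467 − 73.189115 = -0.00000033°; Δlon = 158.85969917 − 158.859699 = +0.00000017°.
N–S: -0.00000033° × 111000 m/° = -0.03663 m.
E–W at 73.1891°: 0.00000017° × 111000 × cos 73.1891° = 0.00000017 × 111000 × 0.2892 ≈ 0.00545746 m.
Hypotenuse of the two orthogonal shifts: √(0.03663² + 0.00545746²) = 0.0370343 m.

0.037 metres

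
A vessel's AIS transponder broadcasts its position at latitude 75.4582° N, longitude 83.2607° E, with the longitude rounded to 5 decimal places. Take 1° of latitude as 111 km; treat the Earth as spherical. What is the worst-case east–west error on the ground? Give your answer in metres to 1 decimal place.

Rounding to 5 decimal places leaves the longitude within ±5e-06° of the true value.
Parallels shrink by cos φ, so at 75.4582° a degree of longitude is 111000 × 0.2511 ≈ 27870.6 m.
East–west error: 5e-06° × 27870.6 m/° ≈ 0.139353 m.

0.1 metres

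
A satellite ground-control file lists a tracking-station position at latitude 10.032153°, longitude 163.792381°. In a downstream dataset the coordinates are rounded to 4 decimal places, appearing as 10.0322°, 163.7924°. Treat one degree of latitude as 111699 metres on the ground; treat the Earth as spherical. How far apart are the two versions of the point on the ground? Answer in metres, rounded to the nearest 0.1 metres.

The latitude changed by -0.000047° and the longitude by -0.000019°.
North–south shift: -0.000047 × 111699 = -5.24985 m.
E–W at 10.0322°: -0.000019° × 111699 × cos 10.0322° = -0.000019 × 111699 × 0.9847 ≈ -2.08983 m.
Combined displacement = (5.24985² + 2.08983²)^½ ≈ 5.65052 m.

5.7 metres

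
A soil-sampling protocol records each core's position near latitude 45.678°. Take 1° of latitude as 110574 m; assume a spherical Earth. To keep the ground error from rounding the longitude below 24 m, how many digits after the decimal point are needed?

4 decimal places

At 45.678° one degree of longitude covers 110574 × cos 45.678° ≈ 110574 × 0.6987 ≈ 77257 m.
Rounding to N decimal places gives at most 0.5 × 10⁻ᴺ degrees of error, i.e. 0.5 × 10⁻ᴺ × 77257 m.
Need 0.5 × 77257 × 10⁻ᴺ ≤ 24 → 10⁻ᴺ ≤ 6.213e-04, so N ≥ 3.21.
At 3 places the error can reach 38.6 m, but 4 places keeps it to 3.86 m.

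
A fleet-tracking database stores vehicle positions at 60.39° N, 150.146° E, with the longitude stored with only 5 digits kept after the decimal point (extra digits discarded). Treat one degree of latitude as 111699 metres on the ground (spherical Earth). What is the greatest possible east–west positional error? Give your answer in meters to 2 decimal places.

Truncating at 5 decimal places can drop up to a full unit in the last place, so the longitude may be off by as much as 1e-05°.
At latitude 60.39° a degree of longitude spans 111699 m × cos 60.39° = 111699 × 0.4941 ≈ 55189.8 m.
East–west error: 1e-05° × 55189.8 m/° ≈ 0.551898 m.

0.55 meters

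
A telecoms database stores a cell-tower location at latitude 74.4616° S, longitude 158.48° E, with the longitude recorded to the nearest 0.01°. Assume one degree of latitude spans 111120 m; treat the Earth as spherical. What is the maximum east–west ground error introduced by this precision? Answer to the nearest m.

Rounding to 2 decimal places leaves the longitude within ±0.005° of the true value.
One degree of longitude at 74.4616° is 111120 × cos 74.4616° ≈ 111120 × 0.2679 = 29767.3 m.
So at most 0.005° × 29767.3 ≈ 148.836 m east–west.

149 m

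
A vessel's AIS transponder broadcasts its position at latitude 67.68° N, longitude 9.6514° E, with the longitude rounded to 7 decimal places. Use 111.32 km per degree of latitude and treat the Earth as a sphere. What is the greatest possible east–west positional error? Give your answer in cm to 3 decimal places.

Rounding to 7 decimal places leaves the longitude within ±5e-08° of the true value.
One degree of longitude at 67.68° is 111320 × cos 67.68° ≈ 111320 × 0.3798 = 42277 m.
Maximum E–W displacement: 5e-08 × 42277 = 0.00211385 m.
That is 0.00211385 m = 0.21139 cm.

0.211 cm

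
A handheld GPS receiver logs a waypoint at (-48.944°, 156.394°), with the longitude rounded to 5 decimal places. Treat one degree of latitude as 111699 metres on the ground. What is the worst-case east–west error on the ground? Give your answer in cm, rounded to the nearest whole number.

Rounding to 5 decimal places leaves the longitude within ±5e-06° of the true value.
One degree of longitude at 48.944° is 111699 × cos 48.944° ≈ 111699 × 0.6568 = 73363.5 m.
East–west error: 5e-06° × 73363.5 m/° ≈ 0.366817 m.
That is 0.366817 m = 36.682 cm.

37 cm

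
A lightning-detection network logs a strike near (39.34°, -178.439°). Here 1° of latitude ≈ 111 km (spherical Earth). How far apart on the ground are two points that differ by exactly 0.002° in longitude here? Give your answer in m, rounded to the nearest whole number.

172 m

0.002° of longitude at 39.34° is 0.002 × 111000 × cos 39.34° ≈ 0.002 × 85847.2 = 171.694 m.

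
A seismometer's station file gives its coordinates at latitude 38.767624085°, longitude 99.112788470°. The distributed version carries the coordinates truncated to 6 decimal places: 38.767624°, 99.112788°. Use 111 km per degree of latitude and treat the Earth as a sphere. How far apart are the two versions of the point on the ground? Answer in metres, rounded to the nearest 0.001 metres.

The latitude changed by +0.000000085° and the longitude by +0.000000470°.
N–S: 0.000000085° × 111000 m/° = 0.009435 m.
E–W at 38.7676°: 0.000000470° × 111000 × cos 38.7676° = 0.000000470 × 111000 × 0.7797 ≈ 0.0406765 m.
Hypotenuse of the two orthogonal shifts: √(0.009435² + 0.0406765²) = 0.0417564 m.

0.042 metres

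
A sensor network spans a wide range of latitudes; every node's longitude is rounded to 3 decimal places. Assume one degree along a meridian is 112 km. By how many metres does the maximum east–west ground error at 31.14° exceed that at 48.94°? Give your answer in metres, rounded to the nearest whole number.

11 metres

Rounding to 3 decimal places leaves the longitude within ±0.0005° of the true value.
At 31.14°: 0.0005° × 112000 × cos 31.14° = 0.0005 × 112000 × 0.8559 ≈ 47.931 m.
At 48.94°: 0.0005° × 112000 × cos 48.94° = 0.0005 × 112000 × 0.6568 ≈ 36.784 m.
So the lower-latitude error exceeds the higher by 47.931 − 36.784 = 11.147 m.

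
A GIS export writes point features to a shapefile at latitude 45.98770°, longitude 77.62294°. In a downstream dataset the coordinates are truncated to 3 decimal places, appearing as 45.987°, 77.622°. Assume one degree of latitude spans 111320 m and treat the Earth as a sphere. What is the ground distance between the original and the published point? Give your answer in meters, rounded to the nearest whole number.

107 meters

Δlat = 45.98770 − 45.987 = +0.00070°; Δlon = 77.62294 − 77.622 = +0.00094°.
North–south shift: 0.00070 × 111320 = 77.924 m.
East–west at this latitude: 0.00094° × 111320 × cos 45.987° ≈ 0.00094 × 77347.5 = 72.7067 m.
Distance: √(77.924² + 72.7067²) ≈ 106.576 m.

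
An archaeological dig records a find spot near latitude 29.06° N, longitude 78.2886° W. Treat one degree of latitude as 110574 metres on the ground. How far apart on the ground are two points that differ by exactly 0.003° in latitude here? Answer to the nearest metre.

332 metres

Along a meridian 0.003° is 0.003 × 110574 = 331.722 m.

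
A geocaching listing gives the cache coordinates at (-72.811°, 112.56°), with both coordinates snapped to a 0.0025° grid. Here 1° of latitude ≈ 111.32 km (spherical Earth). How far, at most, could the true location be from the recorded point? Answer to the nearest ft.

With a 0.0025° grid the true value lies within half a step, ±0.0025°/2 = ±0.00125°, of the stored one.
Latitude error → 0.00125 × 111320 = 139.15 m along the meridian.
Longitude error → 0.00125 × 111320 × cos 72.811° = 0.00125 × 111320 × 0.2955 ≈ 41.1223 m.
Combining orthogonally: (139.15² + 41.1223²)^½ ≈ 145.099 m.
Converting: 145.099 m × 3.2808 ft/m ≈ 476.05 ft.

476 ft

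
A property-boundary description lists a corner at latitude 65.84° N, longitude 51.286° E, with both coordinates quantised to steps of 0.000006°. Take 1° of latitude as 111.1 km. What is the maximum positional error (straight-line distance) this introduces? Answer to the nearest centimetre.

With a 0.000006° grid the true value lies within half a step, ±0.000006°/2 = ±3e-06°, of the stored one.
North–south component: 3e-06° × 111100 = 0.3333 m.
E–W at 65.84°: 3e-06° × 111100 × cos 65.84° = 3e-06 × 111100 × 0.4093 ≈ 0.136415 m.
Worst case both components are at the extreme and orthogonal: √(0.3333² + 0.136415²) ≈ 0.360136 m.
That is 0.360136 m = 36.014 cm.

36 centimetres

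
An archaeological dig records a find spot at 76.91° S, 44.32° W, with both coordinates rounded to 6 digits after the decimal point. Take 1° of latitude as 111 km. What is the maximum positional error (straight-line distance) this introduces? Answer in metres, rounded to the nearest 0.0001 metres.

Rounding to 6 decimal places leaves each coordinate within ±5e-07° of the true value.
N–S: 5e-07° × 111000 m/° = 0.0555 m.
Longitude error → 5e-07 × 111000 × cos 76.91° = 5e-07 × 111000 × 0.2265 ≈ 0.0125697 m.
Worst case both components are at the extreme and orthogonal: √(0.0555² + 0.0125697²) ≈ 0.0569056 m.

0.0569 metres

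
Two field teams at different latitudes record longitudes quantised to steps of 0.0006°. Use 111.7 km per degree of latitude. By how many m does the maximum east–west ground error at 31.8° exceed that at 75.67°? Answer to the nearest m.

20 m

With a 0.0006° grid the true value lies within half a step, ±0.0006°/2 = ±0.0003°, of the stored one.
At 31.8°: 0.0003° × 111700 × cos 31.8° = 0.0003 × 111700 × 0.8499 ≈ 28.48 m.
Error at 75.67° = 0.0003° × 111700 × cos 75.67° ≈ 33.51 × 0.2475 = 8.2939 m.
So the lower-latitude error exceeds the higher by 28.48 − 8.2939 = 20.186 m.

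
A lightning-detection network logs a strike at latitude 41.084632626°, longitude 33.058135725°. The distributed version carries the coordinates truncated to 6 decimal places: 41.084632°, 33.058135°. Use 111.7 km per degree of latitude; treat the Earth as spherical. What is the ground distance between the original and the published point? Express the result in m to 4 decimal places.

0.0928 m

The latitude changed by +0.000000626° and the longitude by +0.000000725°.
North–south shift: 0.000000626 × 111700 = 0.0699242 m.
E–W at 41.0846°: 0.000000725° × 111700 × cos 41.0846° = 0.000000725 × 111700 × 0.7537 ≈ 0.0610397 m.
Hypotenuse of the two orthogonal shifts: √(0.0699242² + 0.0610397²) = 0.0928183 m.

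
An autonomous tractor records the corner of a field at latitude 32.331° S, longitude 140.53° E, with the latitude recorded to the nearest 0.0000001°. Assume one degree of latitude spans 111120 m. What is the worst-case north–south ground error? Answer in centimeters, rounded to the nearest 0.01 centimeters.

0.56 centimeters

Rounding to 7 decimal places leaves the latitude within ±5e-08° of the true value.
Along the meridian that is 5e-08° × 111120 m/° = 0.005556 m.
That is 0.005556 m = 0.5556 cm.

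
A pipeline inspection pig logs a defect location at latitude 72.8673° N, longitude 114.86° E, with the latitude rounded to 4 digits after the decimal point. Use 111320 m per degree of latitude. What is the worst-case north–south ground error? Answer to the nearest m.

Rounding to 4 decimal places leaves the latitude within ±5e-05° of the true value.
So the N–S error is at most 5e-05 × 111320 = 5.566 m.

6 m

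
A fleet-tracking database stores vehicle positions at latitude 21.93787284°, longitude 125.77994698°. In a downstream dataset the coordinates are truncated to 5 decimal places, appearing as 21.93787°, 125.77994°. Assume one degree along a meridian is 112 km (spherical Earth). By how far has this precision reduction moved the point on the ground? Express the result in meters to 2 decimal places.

0.79 meters

Δlat = 21.93787284 − 21.93787 = +0.00000284°; Δlon = 125.77994698 − 125.77994 = +0.00000698°.
N–S: 0.00000284° × 112000 m/° = 0.31808 m.
E–W at 21.9379°: 0.00000698° × 112000 × cos 21.9379° = 0.00000698 × 112000 × 0.9276 ≈ 0.725152 m.
Hypotenuse of the two orthogonal shifts: √(0.31808² + 0.725152²) = 0.791846 m.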